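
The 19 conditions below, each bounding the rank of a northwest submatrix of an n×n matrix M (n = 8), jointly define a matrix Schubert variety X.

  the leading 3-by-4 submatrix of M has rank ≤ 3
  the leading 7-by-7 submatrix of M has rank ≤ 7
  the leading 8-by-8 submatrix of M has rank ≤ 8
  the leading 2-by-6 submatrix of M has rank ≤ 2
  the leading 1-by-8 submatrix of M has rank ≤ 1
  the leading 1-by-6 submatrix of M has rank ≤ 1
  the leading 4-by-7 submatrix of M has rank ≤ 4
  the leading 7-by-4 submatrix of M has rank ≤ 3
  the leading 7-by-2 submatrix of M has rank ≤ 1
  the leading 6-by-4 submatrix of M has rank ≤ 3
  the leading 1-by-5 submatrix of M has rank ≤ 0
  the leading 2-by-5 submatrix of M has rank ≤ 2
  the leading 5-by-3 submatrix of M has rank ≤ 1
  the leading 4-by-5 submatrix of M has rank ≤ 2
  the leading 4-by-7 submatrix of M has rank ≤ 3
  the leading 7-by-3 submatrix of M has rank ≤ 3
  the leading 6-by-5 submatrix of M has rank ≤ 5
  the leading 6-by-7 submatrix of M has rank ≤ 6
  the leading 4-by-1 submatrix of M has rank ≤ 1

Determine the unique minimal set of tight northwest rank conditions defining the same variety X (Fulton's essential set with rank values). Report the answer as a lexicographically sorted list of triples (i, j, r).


Propagating the 19 rank bounds to every northwest block:

  R[1]: 0, 0, 0, 0, 0, 1, 1, 1
  R[2]: 1, 1, 1, 1, 1, 2, 2, 2
  R[3]: 1, 1, 1, 2, 2, 3, 3, 3
  R[4]: 1, 1, 1, 2, 2, 3, 3, 4
  R[5]: 1, 1, 1, 2, 3, 4, 4, 5
  R[6]: 1, 1, 2, 3, 4, 5, 5, 6
  R[7]: 1, 1, 2, 3, 4, 5, 6, 7
  R[8]: 1, 2, 3, 4, 5, 6, 7, 8

giving w = (6, 1, 4, 8, 5, 3, 7, 2) via Δ²R.

5 SE-corners of the 15-cell Rothe diagram give Ess(w):

[(1, 5, 0), (4, 5, 2), (4, 7, 3), (5, 3, 1), (7, 2, 1)]


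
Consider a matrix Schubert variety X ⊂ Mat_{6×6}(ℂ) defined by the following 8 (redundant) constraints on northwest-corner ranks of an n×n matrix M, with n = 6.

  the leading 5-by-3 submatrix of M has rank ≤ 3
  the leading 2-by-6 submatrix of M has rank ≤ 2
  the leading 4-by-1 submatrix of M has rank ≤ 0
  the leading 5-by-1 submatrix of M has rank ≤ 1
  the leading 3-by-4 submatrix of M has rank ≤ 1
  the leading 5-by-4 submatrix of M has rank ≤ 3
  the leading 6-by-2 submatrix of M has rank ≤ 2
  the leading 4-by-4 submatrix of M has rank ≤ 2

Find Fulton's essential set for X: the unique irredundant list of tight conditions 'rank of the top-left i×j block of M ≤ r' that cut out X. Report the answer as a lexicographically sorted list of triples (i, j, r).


Computing R[i][j] = min implied NW-rank bound (n=6, 8 conditions):

  row 1: 0, 1, 1, 1, 1, 1
  row 2: 0, 1, 1, 1, 2, 2
  row 3: 0, 1, 1, 1, 2, 3
  row 4: 0, 1, 2, 2, 3, 4
  row 5: 1, 2, 3, 3, 4, 5
  row 6: 1, 2, 3, 4, 5, 6

hence w(1..6) = (2, 5, 6, 3, 1, 4).

D(w) has 8 cells with 2 SE-corners; essential set:

[(3, 4, 1), (4, 1, 0)]


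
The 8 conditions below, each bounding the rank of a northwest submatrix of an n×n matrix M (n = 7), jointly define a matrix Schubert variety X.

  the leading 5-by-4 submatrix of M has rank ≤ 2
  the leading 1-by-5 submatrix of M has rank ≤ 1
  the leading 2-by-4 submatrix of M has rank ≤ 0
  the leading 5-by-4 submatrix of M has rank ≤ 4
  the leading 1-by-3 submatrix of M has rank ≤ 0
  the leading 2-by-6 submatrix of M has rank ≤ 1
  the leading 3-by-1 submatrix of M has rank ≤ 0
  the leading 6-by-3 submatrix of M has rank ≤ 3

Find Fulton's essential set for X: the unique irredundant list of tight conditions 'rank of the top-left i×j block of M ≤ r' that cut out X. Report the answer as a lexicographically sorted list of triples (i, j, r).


Reconstructing r_w from the 8 given conditions:

  R[1]: 0, 0, 0, 0, 1, 1, 1
  R[2]: 0, 0, 0, 0, 1, 1, 2
  R[3]: 0, 1, 1, 1, 2, 2, 3
  R[4]: 1, 2, 2, 2, 3, 3, 4
  R[5]: 1, 2, 2, 2, 3, 4, 5
  R[6]: 1, 2, 3, 3, 4, 5, 6
  R[7]: 1, 2, 3, 4, 5, 6, 7

hence w(1..7) = (5, 7, 2, 1, 6, 3, 4).

Rothe diagram D(w) (12 cells), 4 SE-corners (essential conditions):

[(2, 4, 0), (2, 6, 1), (3, 1, 0), (5, 4, 2)]


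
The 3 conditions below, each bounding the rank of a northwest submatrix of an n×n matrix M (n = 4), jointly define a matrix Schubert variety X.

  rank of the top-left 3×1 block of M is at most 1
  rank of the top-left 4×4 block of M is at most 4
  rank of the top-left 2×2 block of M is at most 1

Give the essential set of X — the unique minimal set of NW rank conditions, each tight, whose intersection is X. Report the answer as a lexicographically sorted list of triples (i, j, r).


The tightest implied rank at each (i,j), from the 3 conditions:

  row 1: 1 | 1 | 1 | 1
  row 2: 1 | 1 | 2 | 2
  row 3: 1 | 2 | 3 | 3
  row 4: 1 | 2 | 3 | 4

hence w(1..4) = (1, 3, 2, 4).

ℓ(w)=1; the 1 essential cell (i,j,r):

[(2, 2, 1)]


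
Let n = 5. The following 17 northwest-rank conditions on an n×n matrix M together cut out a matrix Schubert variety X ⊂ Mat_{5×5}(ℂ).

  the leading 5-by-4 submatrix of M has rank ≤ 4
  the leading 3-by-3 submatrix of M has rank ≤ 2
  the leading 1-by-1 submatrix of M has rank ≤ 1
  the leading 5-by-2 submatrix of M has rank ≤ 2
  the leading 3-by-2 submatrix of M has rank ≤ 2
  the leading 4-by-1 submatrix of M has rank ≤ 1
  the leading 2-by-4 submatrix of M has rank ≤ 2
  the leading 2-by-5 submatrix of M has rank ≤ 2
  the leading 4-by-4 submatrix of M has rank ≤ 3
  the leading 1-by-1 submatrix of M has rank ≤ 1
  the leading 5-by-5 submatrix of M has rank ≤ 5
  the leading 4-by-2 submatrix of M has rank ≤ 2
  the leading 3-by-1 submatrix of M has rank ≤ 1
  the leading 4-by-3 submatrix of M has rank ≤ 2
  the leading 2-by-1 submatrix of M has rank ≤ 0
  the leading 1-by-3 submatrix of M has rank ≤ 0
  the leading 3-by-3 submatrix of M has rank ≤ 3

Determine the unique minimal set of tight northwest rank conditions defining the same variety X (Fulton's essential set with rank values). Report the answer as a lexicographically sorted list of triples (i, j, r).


Rank table r_w(5×5) implied by the 17 constraints:

  row 1: 0, 0, 0, 1, 1
  row 2: 0, 1, 1, 2, 2
  row 3: 1, 2, 2, 3, 3
  row 4: 1, 2, 2, 3, 4
  row 5: 1, 2, 3, 4, 5

giving w = (4, 2, 1, 5, 3) via Δ²R.

3 SE-corners of the 5-cell Rothe diagram give Ess(w):

[(1, 3, 0), (2, 1, 0), (4, 3, 2)]


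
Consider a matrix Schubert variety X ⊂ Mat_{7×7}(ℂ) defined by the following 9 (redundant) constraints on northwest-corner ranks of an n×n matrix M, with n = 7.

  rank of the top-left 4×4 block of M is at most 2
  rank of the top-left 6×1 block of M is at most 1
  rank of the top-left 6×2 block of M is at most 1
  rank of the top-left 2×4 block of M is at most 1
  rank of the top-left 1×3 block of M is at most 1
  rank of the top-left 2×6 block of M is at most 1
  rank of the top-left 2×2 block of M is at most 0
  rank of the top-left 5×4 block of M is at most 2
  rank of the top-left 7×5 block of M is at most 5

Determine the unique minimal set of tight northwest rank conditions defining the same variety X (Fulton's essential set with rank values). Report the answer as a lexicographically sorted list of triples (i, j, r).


Recovering R(i,j) via the rank-extension bound from the 9 conditions:

  R[1]: 0 | 0 | 1 | 1 | 1 | 1 | 1
  R[2]: 0 | 0 | 1 | 1 | 1 | 1 | 2
  R[3]: 1 | 1 | 2 | 2 | 2 | 2 | 3
  R[4]: 1 | 1 | 2 | 2 | 3 | 3 | 4
  R[5]: 1 | 1 | 2 | 2 | 3 | 4 | 5
  R[6]: 1 | 1 | 2 | 3 | 4 | 5 | 6
  R[7]: 1 | 2 | 3 | 4 | 5 | 6 | 7

the unique w with this rank table is (3, 7, 1, 5, 6, 4, 2).

|D(w)|=12, |Ess(w)|=4:

[(2, 2, 0), (2, 6, 1), (5, 4, 2), (6, 2, 1)]


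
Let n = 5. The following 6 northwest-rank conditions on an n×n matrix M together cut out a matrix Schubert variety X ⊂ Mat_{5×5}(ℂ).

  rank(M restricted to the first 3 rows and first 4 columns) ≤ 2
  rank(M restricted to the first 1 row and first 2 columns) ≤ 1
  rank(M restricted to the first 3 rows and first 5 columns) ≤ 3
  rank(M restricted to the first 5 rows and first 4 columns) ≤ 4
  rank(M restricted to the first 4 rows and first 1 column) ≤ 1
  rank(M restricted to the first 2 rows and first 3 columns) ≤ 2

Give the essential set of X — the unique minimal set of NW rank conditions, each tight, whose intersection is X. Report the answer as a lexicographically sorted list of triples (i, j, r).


Reconstructing r_w from the 6 given conditions:

  row 1: 1 1 1 1 1
  row 2: 1 2 2 2 2
  row 3: 1 2 2 2 3
  row 4: 1 2 3 3 4
  row 5: 1 2 3 4 5

giving w = (1, 2, 5, 3, 4) via Δ²R.

D(w) has 2 cells with 1 SE-corner; essential set:

[(3, 4, 2)]


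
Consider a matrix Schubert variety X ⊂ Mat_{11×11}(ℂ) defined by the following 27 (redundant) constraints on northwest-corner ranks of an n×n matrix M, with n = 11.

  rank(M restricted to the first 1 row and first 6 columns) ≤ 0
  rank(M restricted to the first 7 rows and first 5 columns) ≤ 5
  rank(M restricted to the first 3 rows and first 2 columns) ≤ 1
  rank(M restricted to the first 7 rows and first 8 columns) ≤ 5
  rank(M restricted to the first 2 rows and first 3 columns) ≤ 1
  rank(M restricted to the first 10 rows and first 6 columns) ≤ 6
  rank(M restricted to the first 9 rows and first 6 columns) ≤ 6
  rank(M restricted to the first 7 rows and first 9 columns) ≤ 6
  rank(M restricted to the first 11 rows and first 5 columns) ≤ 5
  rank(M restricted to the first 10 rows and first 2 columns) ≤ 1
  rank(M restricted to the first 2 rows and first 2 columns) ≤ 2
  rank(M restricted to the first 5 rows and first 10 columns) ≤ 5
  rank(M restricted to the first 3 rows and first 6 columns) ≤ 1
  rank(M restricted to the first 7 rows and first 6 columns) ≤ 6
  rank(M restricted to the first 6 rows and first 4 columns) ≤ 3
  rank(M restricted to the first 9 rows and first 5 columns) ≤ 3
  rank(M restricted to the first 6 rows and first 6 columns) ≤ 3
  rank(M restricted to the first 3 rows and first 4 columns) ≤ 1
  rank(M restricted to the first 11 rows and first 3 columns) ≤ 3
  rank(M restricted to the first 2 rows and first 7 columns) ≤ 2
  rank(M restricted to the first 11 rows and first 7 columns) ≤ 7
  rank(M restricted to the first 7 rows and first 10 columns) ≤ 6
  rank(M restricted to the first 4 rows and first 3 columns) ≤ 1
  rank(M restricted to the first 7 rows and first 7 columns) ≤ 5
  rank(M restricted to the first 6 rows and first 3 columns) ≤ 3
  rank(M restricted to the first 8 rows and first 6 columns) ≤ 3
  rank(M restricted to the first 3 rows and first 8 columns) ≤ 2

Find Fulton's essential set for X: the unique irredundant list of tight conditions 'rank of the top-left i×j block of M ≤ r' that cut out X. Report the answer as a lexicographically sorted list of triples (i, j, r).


Reconstructing r_w from the 27 given conditions:

  0 | 0 | 0 | 0 | 0 | 0 | 1 | 1 | 1 | 1 | 1
  1 | 1 | 1 | 1 | 1 | 1 | 2 | 2 | 2 | 2 | 2
  1 | 1 | 1 | 1 | 1 | 1 | 2 | 2 | 3 | 3 | 3
  1 | 1 | 1 | 2 | 2 | 2 | 3 | 3 | 4 | 4 | 4
  1 | 1 | 2 | 3 | 3 | 3 | 4 | 4 | 5 | 5 | 5
  1 | 1 | 2 | 3 | 3 | 3 | 4 | 5 | 6 | 6 | 6
  1 | 1 | 2 | 3 | 3 | 3 | 4 | 5 | 6 | 6 | 7
  1 | 1 | 2 | 3 | 3 | 3 | 4 | 5 | 6 | 7 | 8
  1 | 1 | 2 | 3 | 3 | 4 | 5 | 6 | 7 | 8 | 9
  1 | 1 | 2 | 3 | 4 | 5 | 6 | 7 | 8 | 9 | 10
  1 | 2 | 3 | 4 | 5 | 6 | 7 | 8 | 9 | 10 | 11

hence w(1..11) = (7, 1, 9, 4, 3, 8, 11, 10, 6, 5, 2).

ℓ(w)=28; the 8 essential cells (i,j,r):

[(1, 6, 0), (3, 6, 1), (3, 8, 2), (4, 3, 1), (7, 10, 6), (8, 6, 3), (9, 5, 3), (10, 2, 1)]


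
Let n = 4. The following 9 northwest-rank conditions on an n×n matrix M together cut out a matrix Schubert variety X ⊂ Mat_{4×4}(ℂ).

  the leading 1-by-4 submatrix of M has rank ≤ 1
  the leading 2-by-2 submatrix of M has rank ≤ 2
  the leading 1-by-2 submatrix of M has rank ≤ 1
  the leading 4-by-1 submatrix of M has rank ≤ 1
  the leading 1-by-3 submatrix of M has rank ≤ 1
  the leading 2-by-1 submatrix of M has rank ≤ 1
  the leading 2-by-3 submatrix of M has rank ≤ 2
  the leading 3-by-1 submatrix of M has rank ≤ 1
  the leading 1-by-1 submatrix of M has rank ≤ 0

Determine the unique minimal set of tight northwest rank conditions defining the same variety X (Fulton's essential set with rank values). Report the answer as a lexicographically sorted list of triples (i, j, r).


Rank table r_w(4×4) implied by the 9 constraints:

  0 | 1 | 1 | 1
  1 | 2 | 2 | 2
  1 | 2 | 3 | 3
  1 | 2 | 3 | 4

giving w = (2, 1, 3, 4) via Δ²R.

|D(w)|=1, |Ess(w)|=1:

[(1, 1, 0)]


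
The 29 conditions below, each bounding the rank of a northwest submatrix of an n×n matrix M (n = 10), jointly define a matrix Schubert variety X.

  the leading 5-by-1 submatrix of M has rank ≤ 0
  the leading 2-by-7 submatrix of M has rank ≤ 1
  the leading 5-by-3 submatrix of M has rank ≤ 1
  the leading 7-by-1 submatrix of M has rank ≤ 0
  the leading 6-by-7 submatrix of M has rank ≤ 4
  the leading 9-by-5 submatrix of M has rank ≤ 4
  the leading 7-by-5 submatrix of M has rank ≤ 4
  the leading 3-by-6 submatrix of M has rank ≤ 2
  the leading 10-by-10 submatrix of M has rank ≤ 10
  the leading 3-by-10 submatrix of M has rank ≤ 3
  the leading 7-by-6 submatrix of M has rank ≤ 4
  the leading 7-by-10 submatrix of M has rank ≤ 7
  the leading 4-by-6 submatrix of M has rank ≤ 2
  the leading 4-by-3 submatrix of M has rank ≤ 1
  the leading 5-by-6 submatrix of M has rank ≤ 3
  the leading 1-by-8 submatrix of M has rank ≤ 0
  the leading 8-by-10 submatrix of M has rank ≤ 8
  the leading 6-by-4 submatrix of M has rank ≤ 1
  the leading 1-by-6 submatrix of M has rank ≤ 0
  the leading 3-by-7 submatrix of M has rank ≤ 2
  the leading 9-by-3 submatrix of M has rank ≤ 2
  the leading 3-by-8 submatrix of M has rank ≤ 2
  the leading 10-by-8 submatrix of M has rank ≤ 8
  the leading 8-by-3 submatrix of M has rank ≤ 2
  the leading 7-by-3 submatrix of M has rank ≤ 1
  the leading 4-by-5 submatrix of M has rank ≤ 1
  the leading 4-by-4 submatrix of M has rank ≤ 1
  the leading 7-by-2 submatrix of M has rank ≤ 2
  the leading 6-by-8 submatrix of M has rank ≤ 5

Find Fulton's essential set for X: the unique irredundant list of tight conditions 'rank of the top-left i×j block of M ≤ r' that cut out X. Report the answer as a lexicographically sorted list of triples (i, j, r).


Computing R[i][j] = min implied NW-rank bound (n=10, 29 conditions):

  i=1: 0  0  0  0  0  0  0  0  1  1
  i=2: 0  1  1  1  1  1  1  1  2  2
  i=3: 0  1  1  1  1  2  2  2  3  3
  i=4: 0  1  1  1  1  2  3  3  4  4
  i=5: 0  1  1  1  2  3  4  4  5  5
  i=6: 0  1  1  1  2  3  4  5  6  6
  i=7: 0  1  1  2  3  4  5  6  7  7
  i=8: 1  2  2  3  4  5  6  7  8  8
  i=9: 1  2  2  3  4  5  6  7  8  9
  i=10: 1  2  3  4  5  6  7  8  9  10

hence w(1..10) = (9, 2, 6, 7, 5, 8, 4, 1, 10, 3).

|D(w)|=26, |Ess(w)|=6:

[(1, 8, 0), (4, 5, 1), (6, 4, 1), (7, 1, 0), (7, 3, 1), (9, 3, 2)]


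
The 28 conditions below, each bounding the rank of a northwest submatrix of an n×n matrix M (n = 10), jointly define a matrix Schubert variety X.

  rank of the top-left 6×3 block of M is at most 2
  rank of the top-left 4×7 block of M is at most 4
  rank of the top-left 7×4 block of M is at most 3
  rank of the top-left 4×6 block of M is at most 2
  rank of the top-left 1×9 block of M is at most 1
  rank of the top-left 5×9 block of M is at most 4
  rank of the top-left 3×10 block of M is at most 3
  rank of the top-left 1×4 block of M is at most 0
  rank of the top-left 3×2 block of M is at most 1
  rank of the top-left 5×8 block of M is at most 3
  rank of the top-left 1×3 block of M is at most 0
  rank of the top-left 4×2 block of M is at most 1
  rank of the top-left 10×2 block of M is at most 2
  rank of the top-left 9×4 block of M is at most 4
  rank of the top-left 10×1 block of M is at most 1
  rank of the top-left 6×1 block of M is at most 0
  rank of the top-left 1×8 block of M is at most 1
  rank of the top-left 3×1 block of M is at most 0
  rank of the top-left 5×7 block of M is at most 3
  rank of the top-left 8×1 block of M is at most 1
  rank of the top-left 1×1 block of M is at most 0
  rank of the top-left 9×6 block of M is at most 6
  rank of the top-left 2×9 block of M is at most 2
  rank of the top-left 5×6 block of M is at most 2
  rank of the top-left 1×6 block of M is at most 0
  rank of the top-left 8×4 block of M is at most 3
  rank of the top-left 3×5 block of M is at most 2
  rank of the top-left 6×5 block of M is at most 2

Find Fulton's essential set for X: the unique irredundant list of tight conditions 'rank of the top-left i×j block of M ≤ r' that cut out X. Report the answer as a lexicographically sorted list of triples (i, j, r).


Rank table r_w(10×10) implied by the 28 constraints:

  0 0 0 0 0 0 1 1 1 1
  0 1 1 1 1 1 2 2 2 2
  0 1 2 2 2 2 3 3 3 3
  0 1 2 2 2 2 3 3 4 4
  0 1 2 2 2 2 3 3 4 5
  0 1 2 2 2 3 4 4 5 6
  1 2 3 3 3 4 5 5 6 7
  1 2 3 3 4 5 6 6 7 8
  1 2 3 4 5 6 7 7 8 9
  1 2 3 4 5 6 7 8 9 10

second differences of R give the permutation w = (7, 2, 3, 9, 10, 6, 1, 5, 4, 8).

|D(w)|=22, |Ess(w)|=6:

[(1, 6, 0), (5, 6, 2), (5, 8, 3), (6, 1, 0), (6, 5, 2), (8, 4, 3)]


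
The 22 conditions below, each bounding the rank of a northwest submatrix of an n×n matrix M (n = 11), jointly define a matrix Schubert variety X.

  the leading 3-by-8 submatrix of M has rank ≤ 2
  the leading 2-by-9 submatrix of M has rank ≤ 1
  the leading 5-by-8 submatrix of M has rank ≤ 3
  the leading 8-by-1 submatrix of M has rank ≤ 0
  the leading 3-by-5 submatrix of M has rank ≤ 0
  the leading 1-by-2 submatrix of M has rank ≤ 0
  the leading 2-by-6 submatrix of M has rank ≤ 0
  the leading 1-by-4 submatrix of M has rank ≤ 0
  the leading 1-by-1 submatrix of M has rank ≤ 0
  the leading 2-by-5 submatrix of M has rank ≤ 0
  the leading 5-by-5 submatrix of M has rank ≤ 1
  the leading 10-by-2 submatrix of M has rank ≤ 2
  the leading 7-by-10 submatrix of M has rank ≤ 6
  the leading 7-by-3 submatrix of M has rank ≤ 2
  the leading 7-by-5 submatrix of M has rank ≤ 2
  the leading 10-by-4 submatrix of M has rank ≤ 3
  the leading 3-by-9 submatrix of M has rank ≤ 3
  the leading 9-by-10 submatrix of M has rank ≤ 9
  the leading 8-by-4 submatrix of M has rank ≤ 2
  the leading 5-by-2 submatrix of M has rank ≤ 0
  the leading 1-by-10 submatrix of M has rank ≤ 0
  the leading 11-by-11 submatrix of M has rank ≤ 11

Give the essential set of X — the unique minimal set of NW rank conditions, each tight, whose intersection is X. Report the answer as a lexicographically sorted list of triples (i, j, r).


Computing R[i][j] = min implied NW-rank bound (n=11, 22 conditions):

  R[1]: 0  0  0  0  0  0  0  0  0  0  1
  R[2]: 0  0  0  0  0  0  1  1  1  1  2
  R[3]: 0  0  0  0  0  1  2  2  2  2  3
  R[4]: 0  0  1  1  1  2  3  3  3  3  4
  R[5]: 0  0  1  1  1  2  3  3  4  4  5
  R[6]: 0  1  2  2  2  3  4  4  5  5  6
  R[7]: 0  1  2  2  2  3  4  5  6  6  7
  R[8]: 0  1  2  2  3  4  5  6  7  7  8
  R[9]: 1  2  3  3  4  5  6  7  8  8  9
  R[10]: 1  2  3  3  4  5  6  7  8  9  10
  R[11]: 1  2  3  4  5  6  7  8  9  10  11

so w = (11, 7, 6, 3, 9, 2, 8, 5, 1, 10, 4).

ℓ(w)=35; the 10 essential cells (i,j,r):

[(1, 10, 0), (2, 6, 0), (3, 5, 0), (5, 2, 0), (5, 5, 1), (5, 8, 3), (7, 5, 2), (8, 1, 0), (8, 4, 2), (10, 4, 3)]


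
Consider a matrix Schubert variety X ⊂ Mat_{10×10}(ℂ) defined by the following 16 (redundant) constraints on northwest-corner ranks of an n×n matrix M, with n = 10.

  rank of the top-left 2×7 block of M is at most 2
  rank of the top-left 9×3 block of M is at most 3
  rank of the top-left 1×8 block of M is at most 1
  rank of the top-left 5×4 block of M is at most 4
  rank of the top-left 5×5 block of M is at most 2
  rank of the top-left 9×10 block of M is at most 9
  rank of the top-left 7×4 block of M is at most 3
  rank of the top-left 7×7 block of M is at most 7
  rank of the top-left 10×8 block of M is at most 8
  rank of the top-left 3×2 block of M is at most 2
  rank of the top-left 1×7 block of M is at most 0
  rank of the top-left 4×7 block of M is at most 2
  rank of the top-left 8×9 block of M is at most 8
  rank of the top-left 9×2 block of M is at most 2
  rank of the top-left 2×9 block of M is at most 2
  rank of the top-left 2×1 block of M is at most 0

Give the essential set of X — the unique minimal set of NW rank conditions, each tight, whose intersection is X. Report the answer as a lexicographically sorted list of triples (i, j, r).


Computing R[i][j] = min implied NW-rank bound (n=10, 16 conditions):

  i=1: 0  0  0  0  0  0  0  1  1  1
  i=2: 0  1  1  1  1  1  1  2  2  2
  i=3: 1  2  2  2  2  2  2  3  3  3
  i=4: 1  2  2  2  2  2  2  3  4  4
  i=5: 1  2  2  2  2  3  3  4  5  5
  i=6: 1  2  3  3  3  4  4  5  6  6
  i=7: 1  2  3  3  4  5  5  6  7  7
  i=8: 1  2  3  4  5  6  6  7  8  8
  i=9: 1  2  3  4  5  6  7  8  9  9
  i=10: 1  2  3  4  5  6  7  8  9  10

so w = (8, 2, 1, 9, 6, 3, 5, 4, 7, 10).

5 SE-corners of the 17-cell Rothe diagram give Ess(w):

[(1, 7, 0), (2, 1, 0), (4, 7, 2), (5, 5, 2), (7, 4, 3)]


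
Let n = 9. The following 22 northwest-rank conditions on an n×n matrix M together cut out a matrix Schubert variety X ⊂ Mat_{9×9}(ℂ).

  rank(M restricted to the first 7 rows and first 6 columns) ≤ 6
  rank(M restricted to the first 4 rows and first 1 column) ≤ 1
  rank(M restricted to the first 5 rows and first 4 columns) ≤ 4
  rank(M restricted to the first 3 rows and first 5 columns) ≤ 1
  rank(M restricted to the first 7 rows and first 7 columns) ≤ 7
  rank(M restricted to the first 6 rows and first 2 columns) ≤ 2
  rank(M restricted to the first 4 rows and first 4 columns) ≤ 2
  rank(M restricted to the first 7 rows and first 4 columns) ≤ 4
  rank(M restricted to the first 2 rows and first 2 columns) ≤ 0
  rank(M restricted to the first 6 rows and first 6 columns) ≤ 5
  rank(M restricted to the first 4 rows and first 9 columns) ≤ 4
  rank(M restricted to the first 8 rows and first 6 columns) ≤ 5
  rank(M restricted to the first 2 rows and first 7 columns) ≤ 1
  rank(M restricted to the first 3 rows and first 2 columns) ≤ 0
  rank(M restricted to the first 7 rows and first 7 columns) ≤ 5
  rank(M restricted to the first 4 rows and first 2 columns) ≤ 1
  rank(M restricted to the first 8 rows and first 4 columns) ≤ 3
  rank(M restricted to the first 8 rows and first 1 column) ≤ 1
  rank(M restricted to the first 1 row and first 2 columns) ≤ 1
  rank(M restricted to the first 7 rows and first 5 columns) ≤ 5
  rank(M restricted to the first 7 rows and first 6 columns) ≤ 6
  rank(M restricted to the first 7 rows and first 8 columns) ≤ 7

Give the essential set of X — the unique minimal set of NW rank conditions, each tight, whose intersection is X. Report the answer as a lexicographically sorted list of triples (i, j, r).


Rank table r_w(9×9) implied by the 22 constraints:

  i=1: 0  0  1  1  1  1  1  1  1
  i=2: 0  0  1  1  1  1  1  2  2
  i=3: 0  0  1  1  1  2  2  3  3
  i=4: 1  1  2  2  2  3  3  4  4
  i=5: 1  2  3  3  3  4  4  5  5
  i=6: 1  2  3  3  4  5  5  6  6
  i=7: 1  2  3  3  4  5  5  6  7
  i=8: 1  2  3  3  4  5  6  7  8
  i=9: 1  2  3  4  5  6  7  8  9

hence w(1..9) = (3, 8, 6, 1, 2, 5, 9, 7, 4).

ℓ(w)=16; the 5 essential cells (i,j,r):

[(2, 7, 1), (3, 2, 0), (3, 5, 1), (7, 7, 5), (8, 4, 3)]


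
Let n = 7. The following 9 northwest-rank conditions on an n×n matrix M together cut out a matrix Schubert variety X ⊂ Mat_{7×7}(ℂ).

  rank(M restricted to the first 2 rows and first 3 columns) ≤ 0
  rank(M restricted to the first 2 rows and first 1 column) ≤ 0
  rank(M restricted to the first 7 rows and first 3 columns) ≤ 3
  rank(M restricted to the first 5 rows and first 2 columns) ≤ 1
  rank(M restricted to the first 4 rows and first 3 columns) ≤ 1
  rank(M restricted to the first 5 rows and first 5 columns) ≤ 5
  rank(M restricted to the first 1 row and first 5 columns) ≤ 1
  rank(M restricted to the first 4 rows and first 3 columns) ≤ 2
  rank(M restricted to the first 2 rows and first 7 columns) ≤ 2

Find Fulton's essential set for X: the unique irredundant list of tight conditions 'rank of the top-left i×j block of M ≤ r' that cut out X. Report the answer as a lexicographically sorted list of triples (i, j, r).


Rank table r_w(7×7) implied by the 9 constraints:

  i=1: 0 | 0 | 0 | 1 | 1 | 1 | 1
  i=2: 0 | 0 | 0 | 1 | 2 | 2 | 2
  i=3: 1 | 1 | 1 | 2 | 3 | 3 | 3
  i=4: 1 | 1 | 1 | 2 | 3 | 4 | 4
  i=5: 1 | 1 | 2 | 3 | 4 | 5 | 5
  i=6: 1 | 2 | 3 | 4 | 5 | 6 | 6
  i=7: 1 | 2 | 3 | 4 | 5 | 6 | 7

the unique w with this rank table is (4, 5, 1, 6, 3, 2, 7).

D(w) has 9 cells with 3 SE-corners; essential set:

[(2, 3, 0), (4, 3, 1), (5, 2, 1)]


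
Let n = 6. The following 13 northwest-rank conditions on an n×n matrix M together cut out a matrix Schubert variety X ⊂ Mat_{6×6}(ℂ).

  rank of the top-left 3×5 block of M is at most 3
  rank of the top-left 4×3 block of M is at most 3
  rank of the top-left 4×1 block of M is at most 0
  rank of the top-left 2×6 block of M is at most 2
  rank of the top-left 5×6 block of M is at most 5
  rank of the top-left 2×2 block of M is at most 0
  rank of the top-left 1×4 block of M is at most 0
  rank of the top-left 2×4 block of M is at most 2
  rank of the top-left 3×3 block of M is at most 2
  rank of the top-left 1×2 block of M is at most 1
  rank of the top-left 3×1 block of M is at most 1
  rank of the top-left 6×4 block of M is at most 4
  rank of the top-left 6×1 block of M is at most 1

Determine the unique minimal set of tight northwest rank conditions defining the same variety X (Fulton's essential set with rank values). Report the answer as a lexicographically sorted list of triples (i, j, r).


Rank table r_w(6×6) implied by the 13 constraints:

  i=1: 0 0 0 0 1 1
  i=2: 0 0 1 1 2 2
  i=3: 0 1 2 2 3 3
  i=4: 0 1 2 3 4 4
  i=5: 1 2 3 4 5 5
  i=6: 1 2 3 4 5 6

giving w = (5, 3, 2, 4, 1, 6) via Δ²R.

ℓ(w)=8; the 3 essential cells (i,j,r):

[(1, 4, 0), (2, 2, 0), (4, 1, 0)]


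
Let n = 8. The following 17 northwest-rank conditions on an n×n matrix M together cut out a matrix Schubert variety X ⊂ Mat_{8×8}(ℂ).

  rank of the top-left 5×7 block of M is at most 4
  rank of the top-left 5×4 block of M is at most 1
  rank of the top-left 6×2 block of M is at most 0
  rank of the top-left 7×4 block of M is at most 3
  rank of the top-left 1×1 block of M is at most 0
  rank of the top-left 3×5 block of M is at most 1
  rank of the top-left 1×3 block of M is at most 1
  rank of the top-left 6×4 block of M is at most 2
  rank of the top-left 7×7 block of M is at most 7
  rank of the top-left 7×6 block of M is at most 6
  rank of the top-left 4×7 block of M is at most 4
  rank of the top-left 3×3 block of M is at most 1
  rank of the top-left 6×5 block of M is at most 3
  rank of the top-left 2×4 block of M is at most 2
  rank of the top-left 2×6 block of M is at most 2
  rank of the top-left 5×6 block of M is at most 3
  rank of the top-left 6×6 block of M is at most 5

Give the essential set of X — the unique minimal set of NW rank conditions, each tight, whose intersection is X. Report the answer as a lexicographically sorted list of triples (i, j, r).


The tightest implied rank at each (i,j), from the 17 conditions:

  i=1: 0 | 0 | 1 | 1 | 1 | 1 | 1 | 1
  i=2: 0 | 0 | 1 | 1 | 1 | 2 | 2 | 2
  i=3: 0 | 0 | 1 | 1 | 1 | 2 | 3 | 3
  i=4: 0 | 0 | 1 | 1 | 2 | 3 | 4 | 4
  i=5: 0 | 0 | 1 | 1 | 2 | 3 | 4 | 5
  i=6: 0 | 0 | 1 | 2 | 3 | 4 | 5 | 6
  i=7: 1 | 1 | 2 | 3 | 4 | 5 | 6 | 7
  i=8: 1 | 2 | 3 | 4 | 5 | 6 | 7 | 8

the unique w with this rank table is (3, 6, 7, 5, 8, 4, 1, 2).

Fulton essential set (3 of the 18 Rothe cells):

[(3, 5, 1), (5, 4, 1), (6, 2, 0)]


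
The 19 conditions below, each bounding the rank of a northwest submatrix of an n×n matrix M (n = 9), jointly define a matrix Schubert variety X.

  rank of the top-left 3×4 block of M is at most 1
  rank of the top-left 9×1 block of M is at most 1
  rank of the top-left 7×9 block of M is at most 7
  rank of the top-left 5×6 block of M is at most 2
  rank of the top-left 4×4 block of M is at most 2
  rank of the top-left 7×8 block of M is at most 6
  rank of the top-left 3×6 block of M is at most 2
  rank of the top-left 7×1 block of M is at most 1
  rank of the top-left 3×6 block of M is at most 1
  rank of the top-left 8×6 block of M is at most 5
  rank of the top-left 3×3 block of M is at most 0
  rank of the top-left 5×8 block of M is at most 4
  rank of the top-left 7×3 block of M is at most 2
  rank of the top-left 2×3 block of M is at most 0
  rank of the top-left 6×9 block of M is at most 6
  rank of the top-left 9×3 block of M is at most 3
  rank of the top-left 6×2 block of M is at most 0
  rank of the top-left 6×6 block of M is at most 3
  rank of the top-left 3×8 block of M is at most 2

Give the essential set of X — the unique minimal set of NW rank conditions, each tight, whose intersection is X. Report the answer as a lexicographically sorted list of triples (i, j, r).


Propagating the 19 rank bounds to every northwest block:

  i=1: 0 | 0 | 0 | 1 | 1 | 1 | 1 | 1 | 1
  i=2: 0 | 0 | 0 | 1 | 1 | 1 | 2 | 2 | 2
  i=3: 0 | 0 | 0 | 1 | 1 | 1 | 2 | 2 | 3
  i=4: 0 | 0 | 1 | 2 | 2 | 2 | 3 | 3 | 4
  i=5: 0 | 0 | 1 | 2 | 2 | 2 | 3 | 4 | 5
  i=6: 0 | 0 | 1 | 2 | 3 | 3 | 4 | 5 | 6
  i=7: 1 | 1 | 2 | 3 | 4 | 4 | 5 | 6 | 7
  i=8: 1 | 2 | 3 | 4 | 5 | 5 | 6 | 7 | 8
  i=9: 1 | 2 | 3 | 4 | 5 | 6 | 7 | 8 | 9

second differences of R give the permutation w = (4, 7, 9, 3, 8, 5, 1, 2, 6).

Rothe diagram D(w) (22 cells), 5 SE-corners (essential conditions):

[(3, 3, 0), (3, 6, 1), (3, 8, 2), (5, 6, 2), (6, 2, 0)]


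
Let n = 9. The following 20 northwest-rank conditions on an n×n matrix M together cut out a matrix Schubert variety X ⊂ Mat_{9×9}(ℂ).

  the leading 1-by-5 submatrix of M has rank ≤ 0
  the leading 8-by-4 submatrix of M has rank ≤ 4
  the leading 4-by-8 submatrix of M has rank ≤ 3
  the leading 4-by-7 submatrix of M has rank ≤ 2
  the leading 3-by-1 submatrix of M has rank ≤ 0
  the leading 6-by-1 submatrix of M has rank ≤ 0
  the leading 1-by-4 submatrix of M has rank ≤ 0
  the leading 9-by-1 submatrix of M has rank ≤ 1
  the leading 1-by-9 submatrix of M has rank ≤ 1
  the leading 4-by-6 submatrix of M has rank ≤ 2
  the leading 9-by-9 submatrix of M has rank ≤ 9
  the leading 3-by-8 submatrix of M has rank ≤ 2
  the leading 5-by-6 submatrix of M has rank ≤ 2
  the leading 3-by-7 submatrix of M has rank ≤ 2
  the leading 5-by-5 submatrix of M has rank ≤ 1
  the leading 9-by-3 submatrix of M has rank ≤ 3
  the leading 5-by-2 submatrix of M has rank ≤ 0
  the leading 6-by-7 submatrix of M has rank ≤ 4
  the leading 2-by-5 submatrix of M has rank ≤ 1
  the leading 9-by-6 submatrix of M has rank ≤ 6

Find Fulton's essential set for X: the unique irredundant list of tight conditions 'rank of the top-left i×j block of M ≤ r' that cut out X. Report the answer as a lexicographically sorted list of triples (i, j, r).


Computing R[i][j] = min implied NW-rank bound (n=9, 20 conditions):

  i=1: 0 0 0 0 0 1 1 1 1
  i=2: 0 0 1 1 1 2 2 2 2
  i=3: 0 0 1 1 1 2 2 2 3
  i=4: 0 0 1 1 1 2 2 3 4
  i=5: 0 0 1 1 1 2 3 4 5
  i=6: 0 1 2 2 2 3 4 5 6
  i=7: 1 2 3 3 3 4 5 6 7
  i=8: 1 2 3 4 4 5 6 7 8
  i=9: 1 2 3 4 5 6 7 8 9

giving w = (6, 3, 9, 8, 7, 2, 1, 4, 5) via Δ²R.

Fulton essential set (6 of the 23 Rothe cells):

[(1, 5, 0), (3, 8, 2), (4, 7, 2), (5, 2, 0), (5, 5, 1), (6, 1, 0)]


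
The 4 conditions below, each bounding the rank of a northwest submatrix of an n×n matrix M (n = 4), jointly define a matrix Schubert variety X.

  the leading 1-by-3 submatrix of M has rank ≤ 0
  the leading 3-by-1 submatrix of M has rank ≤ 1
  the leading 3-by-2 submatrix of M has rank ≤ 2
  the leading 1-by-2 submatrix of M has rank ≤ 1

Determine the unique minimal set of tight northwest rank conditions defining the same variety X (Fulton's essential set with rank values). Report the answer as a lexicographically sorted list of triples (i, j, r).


Reconstructing r_w from the 4 given conditions:

  R[1]: 0 | 0 | 0 | 1
  R[2]: 1 | 1 | 1 | 2
  R[3]: 1 | 2 | 2 | 3
  R[4]: 1 | 2 | 3 | 4

so w = (4, 1, 2, 3).

Rothe diagram D(w) (3 cells), 1 SE-corner (essential condition):

[(1, 3, 0)]


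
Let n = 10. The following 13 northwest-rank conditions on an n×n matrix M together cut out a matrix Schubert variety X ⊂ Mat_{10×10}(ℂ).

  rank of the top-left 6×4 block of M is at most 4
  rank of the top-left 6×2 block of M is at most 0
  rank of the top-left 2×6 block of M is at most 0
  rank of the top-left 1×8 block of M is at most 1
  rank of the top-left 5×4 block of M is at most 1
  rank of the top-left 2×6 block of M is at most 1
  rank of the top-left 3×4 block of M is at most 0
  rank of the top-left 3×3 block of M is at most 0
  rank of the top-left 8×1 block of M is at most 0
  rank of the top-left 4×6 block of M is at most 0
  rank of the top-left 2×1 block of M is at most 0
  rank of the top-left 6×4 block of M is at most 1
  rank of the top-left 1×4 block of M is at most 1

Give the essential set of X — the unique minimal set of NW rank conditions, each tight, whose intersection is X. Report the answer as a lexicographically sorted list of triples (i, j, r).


Recovering R(i,j) via the rank-extension bound from the 13 conditions:

  R[1]: 0  0  0  0  0  0  1  1  1  1
  R[2]: 0  0  0  0  0  0  1  2  2  2
  R[3]: 0  0  0  0  0  0  1  2  3  3
  R[4]: 0  0  0  0  0  0  1  2  3  4
  R[5]: 0  0  1  1  1  1  2  3  4  5
  R[6]: 0  0  1  1  2  2  3  4  5  6
  R[7]: 0  1  2  2  3  3  4  5  6  7
  R[8]: 0  1  2  3  4  4  5  6  7  8
  R[9]: 1  2  3  4  5  5  6  7  8  9
  R[10]: 1  2  3  4  5  6  7  8  9  10

giving w = (7, 8, 9, 10, 3, 5, 2, 4, 1, 6) via Δ²R.

Rothe diagram D(w) (31 cells), 4 SE-corners (essential conditions):

[(4, 6, 0), (6, 2, 0), (6, 4, 1), (8, 1, 0)]


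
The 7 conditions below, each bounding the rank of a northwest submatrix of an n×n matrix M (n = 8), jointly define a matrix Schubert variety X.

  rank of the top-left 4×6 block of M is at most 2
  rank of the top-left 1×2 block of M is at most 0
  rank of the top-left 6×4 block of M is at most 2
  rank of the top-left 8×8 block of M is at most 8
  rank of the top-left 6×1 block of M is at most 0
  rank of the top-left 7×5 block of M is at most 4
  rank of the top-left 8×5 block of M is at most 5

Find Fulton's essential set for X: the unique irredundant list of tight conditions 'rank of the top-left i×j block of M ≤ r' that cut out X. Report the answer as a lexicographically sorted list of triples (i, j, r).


Propagating the 7 rank bounds to every northwest block:

  R[1]: 0, 0, 1, 1, 1, 1, 1, 1
  R[2]: 0, 1, 2, 2, 2, 2, 2, 2
  R[3]: 0, 1, 2, 2, 2, 2, 3, 3
  R[4]: 0, 1, 2, 2, 2, 2, 3, 4
  R[5]: 0, 1, 2, 2, 3, 3, 4, 5
  R[6]: 0, 1, 2, 2, 3, 4, 5, 6
  R[7]: 1, 2, 3, 3, 4, 5, 6, 7
  R[8]: 1, 2, 3, 4, 5, 6, 7, 8

giving w = (3, 2, 7, 8, 5, 6, 1, 4) via Δ²R.

ℓ(w)=15; the 4 essential cells (i,j,r):

[(1, 2, 0), (4, 6, 2), (6, 1, 0), (6, 4, 2)]


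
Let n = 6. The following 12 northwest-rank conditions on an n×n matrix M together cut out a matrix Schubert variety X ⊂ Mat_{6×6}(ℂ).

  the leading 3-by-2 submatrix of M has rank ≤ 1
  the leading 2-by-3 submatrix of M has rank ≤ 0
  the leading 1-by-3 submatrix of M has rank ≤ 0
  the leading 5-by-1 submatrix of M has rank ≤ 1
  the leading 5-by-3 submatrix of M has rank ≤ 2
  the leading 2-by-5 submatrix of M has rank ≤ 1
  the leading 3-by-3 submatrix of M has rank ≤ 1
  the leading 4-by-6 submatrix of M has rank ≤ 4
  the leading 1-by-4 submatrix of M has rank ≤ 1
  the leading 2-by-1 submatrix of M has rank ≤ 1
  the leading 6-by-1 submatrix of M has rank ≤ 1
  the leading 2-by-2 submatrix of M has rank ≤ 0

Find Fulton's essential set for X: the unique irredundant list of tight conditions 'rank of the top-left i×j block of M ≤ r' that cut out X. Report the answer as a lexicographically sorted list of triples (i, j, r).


Computing R[i][j] = min implied NW-rank bound (n=6, 12 conditions):

  row 1: 0  0  0  1  1  1
  row 2: 0  0  0  1  1  2
  row 3: 1  1  1  2  2  3
  row 4: 1  2  2  3  3  4
  row 5: 1  2  2  3  4  5
  row 6: 1  2  3  4  5  6

reading off 1-entries of Δ²R: w = (4, 6, 1, 2, 5, 3).

3 SE-corners of the 8-cell Rothe diagram give Ess(w):

[(2, 3, 0), (2, 5, 1), (5, 3, 2)]


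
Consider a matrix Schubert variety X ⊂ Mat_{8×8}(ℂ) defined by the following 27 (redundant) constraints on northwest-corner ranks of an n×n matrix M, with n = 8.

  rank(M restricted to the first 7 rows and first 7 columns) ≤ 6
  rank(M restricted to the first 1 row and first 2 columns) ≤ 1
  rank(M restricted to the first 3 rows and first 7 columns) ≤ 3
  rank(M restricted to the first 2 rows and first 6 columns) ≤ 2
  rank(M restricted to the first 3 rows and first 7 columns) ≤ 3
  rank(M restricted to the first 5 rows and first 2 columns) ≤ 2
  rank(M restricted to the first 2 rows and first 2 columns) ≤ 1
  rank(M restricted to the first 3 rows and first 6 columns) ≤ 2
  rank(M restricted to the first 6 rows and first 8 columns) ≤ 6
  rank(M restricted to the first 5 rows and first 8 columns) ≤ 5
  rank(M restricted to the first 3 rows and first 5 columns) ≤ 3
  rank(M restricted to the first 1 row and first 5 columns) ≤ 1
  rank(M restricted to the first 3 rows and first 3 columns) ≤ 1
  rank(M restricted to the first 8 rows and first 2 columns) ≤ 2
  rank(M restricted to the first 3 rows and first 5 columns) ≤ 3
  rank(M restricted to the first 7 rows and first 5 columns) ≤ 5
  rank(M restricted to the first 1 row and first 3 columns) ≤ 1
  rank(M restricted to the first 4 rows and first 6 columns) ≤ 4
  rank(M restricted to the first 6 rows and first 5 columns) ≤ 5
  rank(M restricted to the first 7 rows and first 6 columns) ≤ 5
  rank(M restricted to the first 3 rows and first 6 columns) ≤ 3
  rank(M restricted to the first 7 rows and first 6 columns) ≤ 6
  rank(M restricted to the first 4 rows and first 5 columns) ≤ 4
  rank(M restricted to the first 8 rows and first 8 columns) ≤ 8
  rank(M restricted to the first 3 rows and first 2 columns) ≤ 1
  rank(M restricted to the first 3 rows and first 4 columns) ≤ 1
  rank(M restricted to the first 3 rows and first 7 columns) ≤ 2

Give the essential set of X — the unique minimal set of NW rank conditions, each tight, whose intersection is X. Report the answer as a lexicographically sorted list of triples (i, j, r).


The tightest implied rank at each (i,j), from the 27 conditions:

  i=1: 1 1 1 1 1 1 1 1
  i=2: 1 1 1 1 2 2 2 2
  i=3: 1 1 1 1 2 2 2 3
  i=4: 1 2 2 2 3 3 3 4
  i=5: 1 2 3 3 4 4 4 5
  i=6: 1 2 3 4 5 5 5 6
  i=7: 1 2 3 4 5 5 6 7
  i=8: 1 2 3 4 5 6 7 8

the unique w with this rank table is (1, 5, 8, 2, 3, 4, 7, 6).

|D(w)|=9, |Ess(w)|=3:

[(3, 4, 1), (3, 7, 2), (7, 6, 5)]


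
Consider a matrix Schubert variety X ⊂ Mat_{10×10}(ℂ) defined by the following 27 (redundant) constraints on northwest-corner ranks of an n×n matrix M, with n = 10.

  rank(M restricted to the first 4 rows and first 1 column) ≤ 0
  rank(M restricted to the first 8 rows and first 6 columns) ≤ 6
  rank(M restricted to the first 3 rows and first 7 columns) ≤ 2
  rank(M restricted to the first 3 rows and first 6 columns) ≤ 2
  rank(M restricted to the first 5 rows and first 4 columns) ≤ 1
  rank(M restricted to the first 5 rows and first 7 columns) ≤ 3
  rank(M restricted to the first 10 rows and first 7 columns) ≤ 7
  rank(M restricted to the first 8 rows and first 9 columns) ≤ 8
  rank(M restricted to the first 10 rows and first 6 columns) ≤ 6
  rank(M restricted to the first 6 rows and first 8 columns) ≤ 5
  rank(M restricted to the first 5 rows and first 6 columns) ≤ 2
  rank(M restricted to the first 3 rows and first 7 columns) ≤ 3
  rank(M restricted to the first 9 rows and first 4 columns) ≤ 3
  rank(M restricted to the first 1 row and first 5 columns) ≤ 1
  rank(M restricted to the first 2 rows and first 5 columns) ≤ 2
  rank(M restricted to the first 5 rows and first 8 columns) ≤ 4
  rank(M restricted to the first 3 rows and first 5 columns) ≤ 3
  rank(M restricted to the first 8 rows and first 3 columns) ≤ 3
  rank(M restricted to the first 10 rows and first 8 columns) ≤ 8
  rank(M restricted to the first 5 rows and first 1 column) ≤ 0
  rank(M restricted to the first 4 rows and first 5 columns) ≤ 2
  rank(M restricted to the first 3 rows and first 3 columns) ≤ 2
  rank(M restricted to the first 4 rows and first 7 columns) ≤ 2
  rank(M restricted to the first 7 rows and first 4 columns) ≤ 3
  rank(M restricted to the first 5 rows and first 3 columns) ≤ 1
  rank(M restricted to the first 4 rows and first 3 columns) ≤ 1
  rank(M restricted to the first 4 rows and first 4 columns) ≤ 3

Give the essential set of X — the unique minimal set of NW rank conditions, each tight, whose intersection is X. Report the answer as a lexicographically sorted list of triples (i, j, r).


The tightest implied rank at each (i,j), from the 27 conditions:

  0  1  1  1  1  1  1  1  1  1
  0  1  1  1  2  2  2  2  2  2
  0  1  1  1  2  2  2  3  3  3
  0  1  1  1  2  2  2  3  4  4
  0  1  1  1  2  2  3  4  5  5
  1  2  2  2  3  3  4  5  6  6
  1  2  3  3  4  4  5  6  7  7
  1  2  3  3  4  5  6  7  8  8
  1  2  3  3  4  5  6  7  8  9
  1  2  3  4  5  6  7  8  9  10

second differences of R give the permutation w = (2, 5, 8, 9, 7, 1, 3, 6, 10, 4).

|D(w)|=20, |Ess(w)|=5:

[(4, 7, 2), (5, 1, 0), (5, 4, 1), (5, 6, 2), (9, 4, 3)]
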